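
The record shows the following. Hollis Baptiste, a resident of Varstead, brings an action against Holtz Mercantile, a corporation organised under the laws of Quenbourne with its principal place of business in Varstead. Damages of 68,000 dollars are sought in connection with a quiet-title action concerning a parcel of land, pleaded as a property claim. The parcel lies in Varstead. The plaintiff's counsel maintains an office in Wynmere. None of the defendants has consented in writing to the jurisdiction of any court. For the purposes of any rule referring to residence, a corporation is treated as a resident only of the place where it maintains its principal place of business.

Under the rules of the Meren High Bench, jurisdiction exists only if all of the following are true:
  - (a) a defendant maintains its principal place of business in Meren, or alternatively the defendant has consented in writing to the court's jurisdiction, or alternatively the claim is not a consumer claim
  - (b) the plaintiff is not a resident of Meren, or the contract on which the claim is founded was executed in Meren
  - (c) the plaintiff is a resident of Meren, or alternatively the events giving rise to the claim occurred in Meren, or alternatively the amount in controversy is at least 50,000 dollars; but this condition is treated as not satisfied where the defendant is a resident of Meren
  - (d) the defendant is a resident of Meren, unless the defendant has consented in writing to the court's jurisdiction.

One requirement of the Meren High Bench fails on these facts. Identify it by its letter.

(d)

The Meren High Bench:
  (a) The claim is a property claim, not a consumer claim, so one alternative holds. Condition met.
  (b) The plaintiff resides in Varstead, which is not Meren — that alternative is enough. Condition met.
  (c) The amount in controversy is 68,000 dollars, which meets the $50,000 floor, so this disjunct is met. The exception is not triggered, since the defendant resides in Varstead, not Meren. Met.
  (d) The defendant resides in Varstead, not Meren. Nor does the 'unless' clause help: no such written consent has been filed. Not satisfied.
Only condition (d) fails.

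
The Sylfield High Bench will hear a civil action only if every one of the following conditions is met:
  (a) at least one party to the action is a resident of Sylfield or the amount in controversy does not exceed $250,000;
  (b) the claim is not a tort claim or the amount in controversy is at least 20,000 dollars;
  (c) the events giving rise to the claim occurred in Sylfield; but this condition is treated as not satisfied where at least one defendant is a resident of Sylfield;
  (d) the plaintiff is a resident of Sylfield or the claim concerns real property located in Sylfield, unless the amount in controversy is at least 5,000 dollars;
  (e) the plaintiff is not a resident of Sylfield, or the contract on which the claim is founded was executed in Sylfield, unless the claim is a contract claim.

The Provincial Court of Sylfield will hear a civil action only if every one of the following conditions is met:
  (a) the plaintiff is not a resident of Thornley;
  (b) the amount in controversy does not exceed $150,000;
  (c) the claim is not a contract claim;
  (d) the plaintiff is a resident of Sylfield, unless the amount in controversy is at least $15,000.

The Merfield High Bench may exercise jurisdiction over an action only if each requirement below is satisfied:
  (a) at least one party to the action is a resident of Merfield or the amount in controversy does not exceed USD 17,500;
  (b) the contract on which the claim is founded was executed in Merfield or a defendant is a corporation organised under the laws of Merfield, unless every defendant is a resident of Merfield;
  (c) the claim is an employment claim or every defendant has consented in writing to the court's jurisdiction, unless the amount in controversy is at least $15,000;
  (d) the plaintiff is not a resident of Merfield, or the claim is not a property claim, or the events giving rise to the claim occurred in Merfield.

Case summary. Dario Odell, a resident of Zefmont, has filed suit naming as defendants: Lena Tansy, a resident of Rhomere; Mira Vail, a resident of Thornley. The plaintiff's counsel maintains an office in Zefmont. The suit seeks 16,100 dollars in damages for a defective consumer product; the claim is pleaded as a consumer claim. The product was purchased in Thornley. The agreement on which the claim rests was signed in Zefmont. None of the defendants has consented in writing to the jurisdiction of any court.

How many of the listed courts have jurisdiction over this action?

The Sylfield High Bench:
  (a) The amount in controversy is 16,100 dollars, within the 250,000 dollars ceiling — that alternative is enough. Condition met.
  (b) The claim is a consumer claim, not a tort claim, so this disjunct is met. Satisfied.
  (c) The operative events occurred in Thornley, not Sylfield. Condition not met.
  (d) The plaintiff resides in Zefmont, not Sylfield; the claim does not concern real property — every alternative fails. However, the amount in controversy is USD 16,100, which meets the USD 5,000 floor, so the 'unless' proviso supplies this condition. Satisfied.
  (e) The plaintiff resides in Zefmont, which is not Sylfield, so one alternative holds. Satisfied.
  → Not every requirement is met — no jurisdiction.
The Provincial Court of Sylfield:
  (a) The plaintiff resides in Zefmont, which is not Thornley. Met.
  (b) The amount in controversy is 16,100 dollars, within the 150,000 dollars ceiling. Condition met.
  (c) The claim is a consumer claim, not a contract claim. Condition met.
  (d) The plaintiff resides in Zefmont, not Sylfield. The proviso rescues it, though: the amount in controversy is $16,100, which meets the 15,000 dollars floor. Met.
  → The court has jurisdiction.
The Merfield High Bench:
  (a) The amount in controversy is $16,100, within the USD 17,500 ceiling, so one alternative holds. Met.
  (b) The contract was executed in Zefmont, not Merfield; no defendant is a corporation — every alternative fails. And the defendants reside as follows — Lena Tansy in Rhomere, Mira Vail in Thornley — not all in Merfield, so the proviso does not save it. Fails.
  (c) The claim is a consumer claim, not an employment claim; no such written consent has been filed — every alternative fails. However, the amount in controversy is 16,100 dollars, which meets the $15,000 floor, so the 'unless' proviso supplies this condition. Satisfied.
  (d) The plaintiff resides in Zefmont, which is not Merfield, so one alternative holds. Met.
  → At least one condition fails; no jurisdiction.
Courts with jurisdiction: the Provincial Court of Sylfield — 1 in total.

1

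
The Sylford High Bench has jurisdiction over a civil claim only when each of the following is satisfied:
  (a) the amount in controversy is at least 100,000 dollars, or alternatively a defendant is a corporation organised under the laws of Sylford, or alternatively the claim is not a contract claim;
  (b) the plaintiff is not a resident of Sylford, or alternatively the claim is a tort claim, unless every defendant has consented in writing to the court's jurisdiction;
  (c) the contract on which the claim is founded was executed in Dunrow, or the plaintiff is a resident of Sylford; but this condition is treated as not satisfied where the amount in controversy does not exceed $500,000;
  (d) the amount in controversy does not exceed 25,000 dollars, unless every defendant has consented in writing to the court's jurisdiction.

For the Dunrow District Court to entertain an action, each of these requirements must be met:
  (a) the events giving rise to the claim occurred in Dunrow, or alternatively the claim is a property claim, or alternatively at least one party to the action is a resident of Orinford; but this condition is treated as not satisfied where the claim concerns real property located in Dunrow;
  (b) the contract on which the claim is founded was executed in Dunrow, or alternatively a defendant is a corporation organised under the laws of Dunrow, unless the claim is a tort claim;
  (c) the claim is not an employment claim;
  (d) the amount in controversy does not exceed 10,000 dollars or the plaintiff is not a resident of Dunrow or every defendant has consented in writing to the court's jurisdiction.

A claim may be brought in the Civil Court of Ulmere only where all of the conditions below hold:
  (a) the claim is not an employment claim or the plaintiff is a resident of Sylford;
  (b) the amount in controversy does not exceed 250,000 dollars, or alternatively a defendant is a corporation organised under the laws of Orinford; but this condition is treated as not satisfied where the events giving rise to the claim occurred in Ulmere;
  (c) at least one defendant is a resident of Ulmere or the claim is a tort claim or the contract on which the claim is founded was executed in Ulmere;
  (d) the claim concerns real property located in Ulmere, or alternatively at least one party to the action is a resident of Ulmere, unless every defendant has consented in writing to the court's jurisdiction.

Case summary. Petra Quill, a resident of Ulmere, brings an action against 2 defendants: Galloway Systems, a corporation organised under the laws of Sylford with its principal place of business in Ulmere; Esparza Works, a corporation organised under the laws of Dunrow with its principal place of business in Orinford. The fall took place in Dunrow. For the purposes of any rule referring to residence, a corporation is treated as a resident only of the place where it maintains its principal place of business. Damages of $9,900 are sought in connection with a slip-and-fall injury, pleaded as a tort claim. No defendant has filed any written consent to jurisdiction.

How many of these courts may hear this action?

2

The Sylford High Bench:
  (a) Galloway Systems is organised under the laws of Sylford — that alternative is enough. Condition met.
  (b) The plaintiff resides in Ulmere, which is not Sylford — that alternative is enough. Met.
  (c) No contract (and hence no place of execution) is alleged; the plaintiff resides in Ulmere, not Sylford — no alternative holds. Not met.
  (d) The amount in controversy is 9,900 dollars, within the 25,000 dollars ceiling. Satisfied.
  → No jurisdiction.
The Dunrow District Court:
  (a) The operative events occurred in Dunrow, so this disjunct is met. The carve-out does not apply: the claim does not concern real property. Condition met.
  (b) Esparza Works is organised under the laws of Dunrow, so one alternative holds. Satisfied.
  (c) The claim is a tort claim, not an employment claim. Met.
  (d) The amount in controversy is $9,900, within the USD 10,000 ceiling — that alternative is enough. Condition met.
  → All conditions met; jurisdiction exists.
The Civil Court of Ulmere:
  (a) The claim is a tort claim, not an employment claim, which satisfies one of the alternatives. Satisfied.
  (b) The amount in controversy is $9,900, within the USD 250,000 ceiling, which satisfies one of the alternatives. The exception is not triggered, since the operative events occurred in Dunrow, not Ulmere. Condition met.
  (c) Galloway Systems resides in Ulmere — that alternative is enough. Satisfied.
  (d) Petra Quill resides in Ulmere, which satisfies one of the alternatives. Condition met.
  → The court has jurisdiction.
Courts with jurisdiction: the Dunrow District Court, the Civil Court of Ulmere — 2 in total.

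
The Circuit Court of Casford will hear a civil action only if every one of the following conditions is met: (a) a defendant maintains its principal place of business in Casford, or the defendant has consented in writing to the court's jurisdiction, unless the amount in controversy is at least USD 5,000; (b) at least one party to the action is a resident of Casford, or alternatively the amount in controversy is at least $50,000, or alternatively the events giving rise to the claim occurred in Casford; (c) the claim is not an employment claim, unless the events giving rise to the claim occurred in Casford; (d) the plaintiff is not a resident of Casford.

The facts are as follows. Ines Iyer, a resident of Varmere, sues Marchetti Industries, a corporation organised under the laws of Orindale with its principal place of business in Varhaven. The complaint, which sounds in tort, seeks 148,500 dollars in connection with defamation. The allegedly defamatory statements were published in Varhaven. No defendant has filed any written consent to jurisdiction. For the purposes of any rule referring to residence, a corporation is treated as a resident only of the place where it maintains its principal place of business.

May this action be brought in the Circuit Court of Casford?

The Circuit Court of Casford:
  (a) The corporate defendant(s) have their principal place of business in Varhaven, not Casford; no such written consent has been filed — every alternative fails. But the amount in controversy is $148,500, which meets the 5,000 dollars floor, and the 'unless' clause therefore excuses the requirement. Condition met.
  (b) The amount in controversy is 148,500 dollars, which meets the USD 50,000 floor, so one alternative holds. Satisfied.
  (c) The claim is a tort claim, not an employment claim. Condition met.
  (d) The plaintiff resides in Varmere, which is not Casford. Condition met.
  → Every requirement is satisfied — jurisdiction.

Yes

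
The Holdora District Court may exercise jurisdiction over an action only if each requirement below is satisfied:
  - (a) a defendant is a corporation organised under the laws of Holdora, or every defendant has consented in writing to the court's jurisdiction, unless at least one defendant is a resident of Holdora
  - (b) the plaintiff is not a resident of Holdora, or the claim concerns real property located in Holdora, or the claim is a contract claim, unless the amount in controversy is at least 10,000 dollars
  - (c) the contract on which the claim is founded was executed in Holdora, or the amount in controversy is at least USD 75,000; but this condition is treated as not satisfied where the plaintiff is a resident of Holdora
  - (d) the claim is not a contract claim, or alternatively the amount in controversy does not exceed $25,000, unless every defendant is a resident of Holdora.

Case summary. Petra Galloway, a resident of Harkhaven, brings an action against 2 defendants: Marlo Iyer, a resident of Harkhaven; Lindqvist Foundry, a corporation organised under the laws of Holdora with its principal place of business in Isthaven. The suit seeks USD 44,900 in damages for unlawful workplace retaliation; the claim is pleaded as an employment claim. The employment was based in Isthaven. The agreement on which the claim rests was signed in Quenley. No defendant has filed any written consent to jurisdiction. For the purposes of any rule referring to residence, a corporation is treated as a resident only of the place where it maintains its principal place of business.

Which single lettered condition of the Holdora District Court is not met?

The Holdora District Court:
  (a) Lindqvist Foundry is organised under the laws of Holdora — that alternative is enough. Met.
  (b) The plaintiff resides in Harkhaven, which is not Holdora, so one alternative holds. Satisfied.
  (c) The contract was executed in Quenley, not Holdora; the amount in controversy is 44,900 dollars, below the 75,000 dollars floor — every alternative fails. Condition not met.
  (d) The claim is an employment claim, not a contract claim, so this disjunct is met. Satisfied.
Only condition (c) fails.

(c)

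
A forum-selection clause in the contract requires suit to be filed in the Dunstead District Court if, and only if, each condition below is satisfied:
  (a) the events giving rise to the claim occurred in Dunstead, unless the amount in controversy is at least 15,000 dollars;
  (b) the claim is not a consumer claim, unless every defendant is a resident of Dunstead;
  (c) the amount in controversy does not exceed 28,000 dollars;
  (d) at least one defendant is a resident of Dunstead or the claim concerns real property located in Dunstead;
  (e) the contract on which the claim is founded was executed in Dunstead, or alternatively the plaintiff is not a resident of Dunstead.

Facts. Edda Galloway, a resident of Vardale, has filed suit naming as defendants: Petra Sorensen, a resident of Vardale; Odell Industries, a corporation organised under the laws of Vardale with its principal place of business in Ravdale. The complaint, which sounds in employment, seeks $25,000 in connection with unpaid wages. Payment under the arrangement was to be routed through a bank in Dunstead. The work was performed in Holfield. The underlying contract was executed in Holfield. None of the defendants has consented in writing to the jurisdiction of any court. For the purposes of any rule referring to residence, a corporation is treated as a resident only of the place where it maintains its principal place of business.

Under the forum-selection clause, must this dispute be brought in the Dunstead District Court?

The Dunstead District Court:
  (a) The operative events occurred in Holfield, not Dunstead. But the amount in controversy is $25,000, which meets the 15,000 dollars floor, and the 'unless' clause therefore excuses the requirement. Condition met.
  (b) The claim is an employment claim, not a consumer claim. Condition met.
  (c) The amount in controversy is $25,000, within the USD 28,000 ceiling. Condition met.
  (d) No defendant resides in Dunstead (they reside in Vardale, Ravdale); the claim does not concern real property — none of the alternatives is met. Not satisfied.
  (e) The plaintiff resides in Vardale, which is not Dunstead, so one alternative holds. Condition met.
  → The clause does not apply.

No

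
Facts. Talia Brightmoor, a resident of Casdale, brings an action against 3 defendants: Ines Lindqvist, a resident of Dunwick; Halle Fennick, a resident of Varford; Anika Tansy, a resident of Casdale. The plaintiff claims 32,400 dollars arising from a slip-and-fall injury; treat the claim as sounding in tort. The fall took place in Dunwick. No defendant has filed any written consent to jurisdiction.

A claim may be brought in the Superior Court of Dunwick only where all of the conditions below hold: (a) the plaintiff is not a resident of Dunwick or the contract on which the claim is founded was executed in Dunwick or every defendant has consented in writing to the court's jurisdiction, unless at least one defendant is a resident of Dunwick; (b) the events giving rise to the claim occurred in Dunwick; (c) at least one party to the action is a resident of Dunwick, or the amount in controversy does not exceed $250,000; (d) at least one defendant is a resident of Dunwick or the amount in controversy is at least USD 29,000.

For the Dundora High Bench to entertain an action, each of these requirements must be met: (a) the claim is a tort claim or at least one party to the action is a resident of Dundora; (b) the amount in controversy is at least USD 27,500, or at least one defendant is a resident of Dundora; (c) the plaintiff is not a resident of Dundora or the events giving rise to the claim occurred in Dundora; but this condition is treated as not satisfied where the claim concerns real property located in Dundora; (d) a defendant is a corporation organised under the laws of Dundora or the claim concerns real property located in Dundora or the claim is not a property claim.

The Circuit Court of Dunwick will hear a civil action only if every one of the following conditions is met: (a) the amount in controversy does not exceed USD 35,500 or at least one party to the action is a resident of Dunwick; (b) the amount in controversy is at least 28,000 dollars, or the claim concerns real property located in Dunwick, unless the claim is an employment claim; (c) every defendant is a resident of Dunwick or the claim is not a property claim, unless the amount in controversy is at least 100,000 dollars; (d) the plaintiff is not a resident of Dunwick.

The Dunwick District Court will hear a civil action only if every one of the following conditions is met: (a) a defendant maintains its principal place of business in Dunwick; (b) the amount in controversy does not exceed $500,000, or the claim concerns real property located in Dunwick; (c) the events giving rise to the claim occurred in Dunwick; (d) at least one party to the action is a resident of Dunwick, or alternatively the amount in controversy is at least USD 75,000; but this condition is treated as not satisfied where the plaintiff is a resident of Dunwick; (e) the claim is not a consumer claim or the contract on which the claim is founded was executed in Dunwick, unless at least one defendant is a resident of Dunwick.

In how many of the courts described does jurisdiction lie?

3

The Superior Court of Dunwick:
  (a) The plaintiff resides in Casdale, which is not Dunwick — that alternative is enough. Met.
  (b) The operative events occurred in Dunwick. Condition met.
  (c) Ines Lindqvist resides in Dunwick, so one alternative holds. Condition met.
  (d) Ines Lindqvist resides in Dunwick, so one alternative holds. Met.
  → All conditions met; jurisdiction exists.
The Dundora High Bench:
  (a) The claim is a tort claim, so this disjunct is met. Condition met.
  (b) The amount in controversy is USD 32,400, which meets the USD 27,500 floor, which satisfies one of the alternatives. Met.
  (c) The plaintiff resides in Casdale, which is not Dundora, so one alternative holds. The exception is not triggered, since the claim does not concern real property. Satisfied.
  (d) The claim is a tort claim, not a property claim, which satisfies one of the alternatives. Satisfied.
  → All conditions met; jurisdiction exists.
The Circuit Court of Dunwick:
  (a) The amount in controversy is 32,400 dollars, within the 35,500 dollars ceiling — that alternative is enough. Condition met.
  (b) The amount in controversy is $32,400, which meets the $28,000 floor, so this disjunct is met. Satisfied.
  (c) The claim is a tort claim, not a property claim, so one alternative holds. Condition met.
  (d) The plaintiff resides in Casdale, which is not Dunwick. Satisfied.
  → Jurisdiction lies.
The Dunwick District Court:
  (a) No defendant is a corporation. Not met.
  (b) The amount in controversy is $32,400, within the $500,000 ceiling, so this disjunct is met. Condition met.
  (c) The operative events occurred in Dunwick. Satisfied.
  (d) Ines Lindqvist resides in Dunwick, which satisfies one of the alternatives. The exception is not triggered, since the plaintiff resides in Casdale, not Dunwick. Satisfied.
  (e) The claim is a tort claim, not a consumer claim, which satisfies one of the alternatives. Condition met.
  → At least one condition fails; no jurisdiction.
Courts with jurisdiction: the Superior Court of Dunwick, the Dundora High Bench, the Circuit Court of Dunwick — 3 in total.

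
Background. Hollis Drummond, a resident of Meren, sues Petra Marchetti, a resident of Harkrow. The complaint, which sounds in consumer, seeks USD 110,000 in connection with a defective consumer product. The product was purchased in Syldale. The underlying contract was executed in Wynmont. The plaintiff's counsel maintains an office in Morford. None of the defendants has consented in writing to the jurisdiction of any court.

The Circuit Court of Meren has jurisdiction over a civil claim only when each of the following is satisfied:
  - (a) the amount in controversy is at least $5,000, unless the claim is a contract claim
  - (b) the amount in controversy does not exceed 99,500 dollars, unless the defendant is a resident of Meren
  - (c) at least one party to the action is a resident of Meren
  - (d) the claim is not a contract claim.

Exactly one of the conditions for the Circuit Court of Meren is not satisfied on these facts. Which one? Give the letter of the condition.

(b)

The Circuit Court of Meren:
  (a) The amount in controversy is USD 110,000, which meets the $5,000 floor. Satisfied.
  (b) The amount in controversy is 110,000 dollars, above the 99,500 dollars ceiling. And the defendant resides in Harkrow, not Meren, so the proviso does not save it. Fails.
  (c) Hollis Drummond resides in Meren. Met.
  (d) The claim is a consumer claim, not a contract claim. Condition met.
Only condition (b) fails.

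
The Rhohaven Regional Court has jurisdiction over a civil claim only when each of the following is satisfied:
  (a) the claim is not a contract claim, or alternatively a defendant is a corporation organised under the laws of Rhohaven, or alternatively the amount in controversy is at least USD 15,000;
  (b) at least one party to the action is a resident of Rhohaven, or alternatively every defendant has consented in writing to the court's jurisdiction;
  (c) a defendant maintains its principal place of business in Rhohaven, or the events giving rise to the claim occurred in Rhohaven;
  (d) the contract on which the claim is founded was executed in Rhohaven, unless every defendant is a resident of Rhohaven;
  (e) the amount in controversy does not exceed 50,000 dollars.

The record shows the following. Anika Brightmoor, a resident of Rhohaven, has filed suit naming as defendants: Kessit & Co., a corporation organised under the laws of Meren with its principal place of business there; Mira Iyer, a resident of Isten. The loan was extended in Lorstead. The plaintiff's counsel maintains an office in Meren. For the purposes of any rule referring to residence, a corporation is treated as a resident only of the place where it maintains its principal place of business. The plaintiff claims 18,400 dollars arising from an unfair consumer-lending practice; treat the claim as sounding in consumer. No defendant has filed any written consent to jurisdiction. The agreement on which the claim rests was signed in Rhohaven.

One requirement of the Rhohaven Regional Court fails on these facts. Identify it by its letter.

The Rhohaven Regional Court:
  (a) The claim is a consumer claim, not a contract claim, so one alternative holds. Satisfied.
  (b) Anika Brightmoor resides in Rhohaven, so one alternative holds. Condition met.
  (c) The corporate defendant(s) have their principal place of business in Meren, not Rhohaven; the operative events occurred in Lorstead, not Rhohaven — none of the alternatives is met. Fails.
  (d) The contract was executed in Rhohaven. Met.
  (e) The amount in controversy is USD 18,400, within the 50,000 dollars ceiling. Condition met.
Only condition (c) fails.

(c)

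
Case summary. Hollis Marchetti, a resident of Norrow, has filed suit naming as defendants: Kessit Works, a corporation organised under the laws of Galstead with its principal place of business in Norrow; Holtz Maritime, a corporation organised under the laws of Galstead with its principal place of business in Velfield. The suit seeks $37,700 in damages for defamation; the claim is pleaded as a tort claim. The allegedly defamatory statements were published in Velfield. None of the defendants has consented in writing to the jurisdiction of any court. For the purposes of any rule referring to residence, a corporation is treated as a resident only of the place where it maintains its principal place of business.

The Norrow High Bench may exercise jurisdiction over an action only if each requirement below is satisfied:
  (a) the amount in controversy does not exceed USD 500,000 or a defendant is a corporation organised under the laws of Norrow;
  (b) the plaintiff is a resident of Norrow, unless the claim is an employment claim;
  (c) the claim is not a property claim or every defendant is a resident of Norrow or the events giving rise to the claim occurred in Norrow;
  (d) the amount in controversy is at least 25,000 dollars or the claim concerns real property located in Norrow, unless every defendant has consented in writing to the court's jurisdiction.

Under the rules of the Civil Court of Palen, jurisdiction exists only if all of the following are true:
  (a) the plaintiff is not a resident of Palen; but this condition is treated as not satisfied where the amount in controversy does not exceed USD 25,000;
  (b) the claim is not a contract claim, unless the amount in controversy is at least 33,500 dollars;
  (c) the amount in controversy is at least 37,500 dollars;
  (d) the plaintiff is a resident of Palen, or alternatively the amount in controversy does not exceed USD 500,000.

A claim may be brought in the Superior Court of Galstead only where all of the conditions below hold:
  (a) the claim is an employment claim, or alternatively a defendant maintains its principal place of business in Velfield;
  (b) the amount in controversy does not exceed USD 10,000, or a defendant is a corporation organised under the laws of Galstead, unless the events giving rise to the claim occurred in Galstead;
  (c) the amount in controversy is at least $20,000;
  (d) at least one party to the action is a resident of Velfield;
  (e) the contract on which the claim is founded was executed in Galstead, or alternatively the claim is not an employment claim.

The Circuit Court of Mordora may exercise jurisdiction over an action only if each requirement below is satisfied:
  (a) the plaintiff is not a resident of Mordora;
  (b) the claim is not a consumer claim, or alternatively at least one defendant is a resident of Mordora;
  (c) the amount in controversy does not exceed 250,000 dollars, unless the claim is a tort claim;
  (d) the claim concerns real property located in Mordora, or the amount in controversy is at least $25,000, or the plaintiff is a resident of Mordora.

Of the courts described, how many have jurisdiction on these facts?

4

The Norrow High Bench:
  (a) The amount in controversy is $37,700, within the 500,000 dollars ceiling, so this disjunct is met. Condition met.
  (b) The plaintiff resides in Norrow. Met.
  (c) The claim is a tort claim, not a property claim, so this disjunct is met. Condition met.
  (d) The amount in controversy is 37,700 dollars, which meets the 25,000 dollars floor — that alternative is enough. Satisfied.
  → All conditions met; jurisdiction exists.
The Civil Court of Palen:
  (a) The plaintiff resides in Norrow, which is not Palen. The carve-out does not apply: the amount in controversy is 37,700 dollars, above the $25,000 ceiling. Met.
  (b) The claim is a tort claim, not a contract claim. Met.
  (c) The amount in controversy is $37,700, which meets the $37,500 floor. Condition met.
  (d) The amount in controversy is 37,700 dollars, within the $500,000 ceiling, which satisfies one of the alternatives. Satisfied.
  → The court has jurisdiction.
The Superior Court of Galstead:
  (a) Holtz Maritime has its principal place of business in Velfield, so this disjunct is met. Satisfied.
  (b) Kessit Works is organised under the laws of Galstead — that alternative is enough. Met.
  (c) The amount in controversy is USD 37,700, which meets the $20,000 floor. Met.
  (d) Holtz Maritime resides in Velfield. Condition met.
  (e) The claim is a tort claim, not an employment claim — that alternative is enough. Satisfied.
  → The court has jurisdiction.
The Circuit Court of Mordora:
  (a) The plaintiff resides in Norrow, which is not Mordora. Condition met.
  (b) The claim is a tort claim, not a consumer claim, which satisfies one of the alternatives. Satisfied.
  (c) The amount in controversy is 37,700 dollars, within the USD 250,000 ceiling. Condition met.
  (d) The amount in controversy is 37,700 dollars, which meets the USD 25,000 floor, which satisfies one of the alternatives. Satisfied.
  → Jurisdiction lies.
Courts with jurisdiction: the Norrow High Bench, the Civil Court of Palen, the Superior Court of Galstead, the Circuit Court of Mordora — 4 in total.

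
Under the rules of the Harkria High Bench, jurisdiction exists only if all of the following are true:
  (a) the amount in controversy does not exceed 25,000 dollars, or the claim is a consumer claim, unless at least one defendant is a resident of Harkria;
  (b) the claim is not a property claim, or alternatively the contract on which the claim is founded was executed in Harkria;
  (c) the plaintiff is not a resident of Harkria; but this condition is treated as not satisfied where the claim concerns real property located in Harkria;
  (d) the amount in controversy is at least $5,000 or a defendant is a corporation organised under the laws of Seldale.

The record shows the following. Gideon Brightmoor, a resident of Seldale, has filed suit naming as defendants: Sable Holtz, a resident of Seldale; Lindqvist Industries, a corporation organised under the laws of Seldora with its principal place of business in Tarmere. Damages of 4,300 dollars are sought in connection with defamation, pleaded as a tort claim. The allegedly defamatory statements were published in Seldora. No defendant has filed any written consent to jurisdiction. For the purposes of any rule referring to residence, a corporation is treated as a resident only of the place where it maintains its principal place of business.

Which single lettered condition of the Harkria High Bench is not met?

(d)

The Harkria High Bench:
  (a) The amount in controversy is USD 4,300, within the 25,000 dollars ceiling, which satisfies one of the alternatives. Satisfied.
  (b) The claim is a tort claim, not a property claim — that alternative is enough. Condition met.
  (c) The plaintiff resides in Seldale, which is not Harkria. The carve-out does not apply: the claim does not concern real property. Met.
  (d) The amount in controversy is 4,300 dollars, below the USD 5,000 floor; the corporate defendant(s) are organised in Seldora, not Seldale — every alternative fails. Not met.
Only condition (d) fails.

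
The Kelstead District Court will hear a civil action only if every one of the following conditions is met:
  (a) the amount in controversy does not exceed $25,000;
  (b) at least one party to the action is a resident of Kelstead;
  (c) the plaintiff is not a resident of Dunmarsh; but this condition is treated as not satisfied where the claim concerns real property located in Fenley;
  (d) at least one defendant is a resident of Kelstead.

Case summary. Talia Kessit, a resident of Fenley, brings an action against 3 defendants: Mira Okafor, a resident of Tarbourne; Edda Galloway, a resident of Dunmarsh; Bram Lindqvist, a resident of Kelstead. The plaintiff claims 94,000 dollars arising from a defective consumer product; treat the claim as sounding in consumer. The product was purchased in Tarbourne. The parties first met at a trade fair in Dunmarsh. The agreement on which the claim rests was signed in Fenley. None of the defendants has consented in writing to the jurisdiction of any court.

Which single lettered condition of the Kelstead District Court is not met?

The Kelstead District Court:
  (a) The amount in controversy is $94,000, above the 25,000 dollars ceiling. Not satisfied.
  (b) Bram Lindqvist resides in Kelstead. Satisfied.
  (c) The plaintiff resides in Fenley, which is not Dunmarsh. The exception is not triggered, since the claim does not concern real property. Condition met.
  (d) Bram Lindqvist resides in Kelstead. Condition met.
Only condition (a) fails.

(a)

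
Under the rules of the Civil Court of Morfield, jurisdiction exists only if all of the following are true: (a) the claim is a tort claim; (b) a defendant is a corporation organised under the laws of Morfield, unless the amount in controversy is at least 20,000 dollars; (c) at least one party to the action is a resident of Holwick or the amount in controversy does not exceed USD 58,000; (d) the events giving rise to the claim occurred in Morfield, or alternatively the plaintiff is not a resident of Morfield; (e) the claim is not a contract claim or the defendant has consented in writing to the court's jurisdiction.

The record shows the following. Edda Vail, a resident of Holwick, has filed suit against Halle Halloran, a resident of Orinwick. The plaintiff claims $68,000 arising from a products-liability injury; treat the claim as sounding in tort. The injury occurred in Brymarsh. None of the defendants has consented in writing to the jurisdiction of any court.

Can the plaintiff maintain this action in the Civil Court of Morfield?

Yes

The Civil Court of Morfield:
  (a) The claim is a tort claim. Met.
  (b) No defendant is a corporation. The proviso rescues it, though: the amount in controversy is 68,000 dollars, which meets the USD 20,000 floor. Met.
  (c) Edda Vail resides in Holwick, so this disjunct is met. Condition met.
  (d) The plaintiff resides in Holwick, which is not Morfield, so this disjunct is met. Satisfied.
  (e) The claim is a tort claim, not a contract claim, so one alternative holds. Met.
  → Every requirement is satisfied — jurisdiction.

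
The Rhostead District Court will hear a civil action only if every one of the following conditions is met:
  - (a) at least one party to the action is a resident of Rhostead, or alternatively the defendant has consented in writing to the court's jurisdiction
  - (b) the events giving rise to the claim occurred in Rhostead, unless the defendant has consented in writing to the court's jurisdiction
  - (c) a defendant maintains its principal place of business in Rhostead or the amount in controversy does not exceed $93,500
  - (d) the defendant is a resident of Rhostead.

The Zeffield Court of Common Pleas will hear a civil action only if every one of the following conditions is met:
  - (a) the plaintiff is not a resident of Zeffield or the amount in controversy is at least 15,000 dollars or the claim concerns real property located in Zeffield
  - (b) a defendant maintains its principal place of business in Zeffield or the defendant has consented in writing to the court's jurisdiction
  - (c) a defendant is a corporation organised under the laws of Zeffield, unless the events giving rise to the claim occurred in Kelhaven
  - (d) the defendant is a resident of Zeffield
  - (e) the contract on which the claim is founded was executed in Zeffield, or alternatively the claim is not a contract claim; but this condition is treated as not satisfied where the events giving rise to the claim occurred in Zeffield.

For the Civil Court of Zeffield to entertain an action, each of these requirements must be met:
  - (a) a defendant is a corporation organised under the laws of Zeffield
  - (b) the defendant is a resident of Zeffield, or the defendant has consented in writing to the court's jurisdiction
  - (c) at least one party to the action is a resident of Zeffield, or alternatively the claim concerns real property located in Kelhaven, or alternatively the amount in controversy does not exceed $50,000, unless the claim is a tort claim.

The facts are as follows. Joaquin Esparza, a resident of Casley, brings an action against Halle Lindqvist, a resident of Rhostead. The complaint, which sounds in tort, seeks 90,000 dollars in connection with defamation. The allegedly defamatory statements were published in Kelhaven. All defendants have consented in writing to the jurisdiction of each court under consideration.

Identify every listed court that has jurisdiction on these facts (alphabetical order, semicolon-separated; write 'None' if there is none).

the Rhostead District Court

The Rhostead District Court:
  (a) Halle Lindqvist resides in Rhostead, which satisfies one of the alternatives. Met.
  (b) The operative events occurred in Kelhaven, not Rhostead. However, every defendant has filed written consent, so the 'unless' proviso supplies this condition. Satisfied.
  (c) The amount in controversy is 90,000 dollars, within the $93,500 ceiling, so one alternative holds. Met.
  (d) The defendant resides in Rhostead. Condition met.
  → Every requirement is satisfied — jurisdiction.
The Zeffield Court of Common Pleas:
  (a) The plaintiff resides in Casley, which is not Zeffield, which satisfies one of the alternatives. Condition met.
  (b) Every defendant has filed written consent — that alternative is enough. Met.
  (c) No defendant is a corporation. But the operative events occurred in Kelhaven, and the 'unless' clause therefore excuses the requirement. Satisfied.
  (d) The defendant resides in Rhostead, not Zeffield. Not met.
  (e) The claim is a tort claim, not a contract claim, so this disjunct is met. The carve-out does not apply: the operative events occurred in Kelhaven, not Zeffield. Condition met.
  → No jurisdiction.
The Civil Court of Zeffield:
  (a) No defendant is a corporation. Not met.
  (b) Every defendant has filed written consent, so one alternative holds. Met.
  (c) No party resides in Zeffield; the claim does not concern real property; the amount in controversy is $90,000, above the $50,000 ceiling — every alternative fails. However, the claim is a tort claim, so the 'unless' proviso supplies this condition. Condition met.
  → At least one condition fails; no jurisdiction.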